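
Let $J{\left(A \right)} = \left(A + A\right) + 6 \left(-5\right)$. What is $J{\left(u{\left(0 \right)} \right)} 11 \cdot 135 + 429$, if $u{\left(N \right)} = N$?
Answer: $-44121$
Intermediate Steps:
$J{\left(A \right)} = -30 + 2 A$ ($J{\left(A \right)} = 2 A - 30 = -30 + 2 A$)
$J{\left(u{\left(0 \right)} \right)} 11 \cdot 135 + 429 = \left(-30 + 2 \cdot 0\right) 11 \cdot 135 + 429 = \left(-30 + 0\right) 1485 + 429 = \left(-30\right) 1485 + 429 = -44550 + 429 = -44121$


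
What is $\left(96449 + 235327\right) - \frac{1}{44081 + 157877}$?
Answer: $\frac{67004817407}{201958} \approx 3.3178 \cdot 10^{5}$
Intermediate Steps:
$\left(96449 + 235327\right) - \frac{1}{44081 + 157877} = 331776 - \frac{1}{201958} = \frac{67004817407}{201958}$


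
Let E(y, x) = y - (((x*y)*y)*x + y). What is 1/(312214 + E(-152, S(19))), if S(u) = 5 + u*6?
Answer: -1/326863530 ≈ -3.0594e-9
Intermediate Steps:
S(u) = 5 + 6*u
E(y, x) = -x²*y² (E(y, x) = y - ((x*y²)*x + y) = y - (x²*y² + y) = y - (y + x²*y²) = y + (-y - x²*y²) = -x²*y²)
1/(312214 + E(-152, S(19))) = 1/(312214 - 1*(5 + 6*19)²*(-152)²) = 1/(312214 - 1*(5 + 114)²*23104) = 1/(312214 - 1*119²*23104) = 1/(312214 - 1*14161*23104) = 1/(312214 - 327175744) = 1/(-326863530) = -1/326863530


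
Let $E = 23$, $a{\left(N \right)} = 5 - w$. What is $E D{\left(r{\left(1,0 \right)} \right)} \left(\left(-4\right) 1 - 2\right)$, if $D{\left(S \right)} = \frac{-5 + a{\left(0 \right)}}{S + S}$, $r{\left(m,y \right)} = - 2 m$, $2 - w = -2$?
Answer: $-138$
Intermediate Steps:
$w = 4$ ($w = 2 - -2 = 2 + 2 = 4$)
$a{\left(N \right)} = 1$ ($a{\left(N \right)} = 5 - 4 = 1$)
$D{\left(S \right)} = - \frac{2}{S}$ ($D{\left(S \right)} = \frac{-5 + 1}{S + S} = - \frac{4}{2 S} = - 4 \frac{1}{2 S} = - \frac{2}{S}$)
$E D{\left(r{\left(1,0 \right)} \right)} \left(\left(-4\right) 1 - 2\right) = 23 \left(- \frac{2}{\left(-2\right) 1}\right) \left(\left(-4\right) 1 - 2\right) = 23 \left(- \frac{2}{-2}\right) \left(-4 - 2\right) = 23 \left(\left(-2\right) \left(- \frac{1}{2}\right)\right) \left(-6\right) = 23 \cdot 1 \left(-6\right) = 23 \left(-6\right) = -138$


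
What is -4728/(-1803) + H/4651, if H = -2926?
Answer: 5571450/2795251 ≈ 1.9932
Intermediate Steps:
-4728/(-1803) + H/4651 = -4728/(-1803) - 2926/4651 = -4728*(-1/1803) - 2926*1/4651 = 1576/601 - 2926/4651 = 5571450/2795251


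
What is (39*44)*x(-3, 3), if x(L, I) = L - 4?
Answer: -12012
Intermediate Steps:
x(L, I) = -4 + L
(39*44)*x(-3, 3) = (39*44)*(-4 - 3) = 1716*(-7) = -12012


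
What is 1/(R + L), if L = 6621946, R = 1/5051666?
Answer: 5051666/33451859462037 ≈ 1.5101e-7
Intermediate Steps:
R = 1/5051666 ≈ 1.9795e-7
1/(R + L) = 1/(1/5051666 + 6621946) = 1/(33451859462037/5051666) = 5051666/33451859462037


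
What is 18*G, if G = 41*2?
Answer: 1476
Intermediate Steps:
G = 82
18*G = 18*82 = 1476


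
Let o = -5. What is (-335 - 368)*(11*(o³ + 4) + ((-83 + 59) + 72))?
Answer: 901949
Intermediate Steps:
(-335 - 368)*(11*(o³ + 4) + ((-83 + 59) + 72)) = (-335 - 368)*(11*((-5)³ + 4) + ((-83 + 59) + 72)) = -703*(11*(-125 + 4) + (-24 + 72)) = -703*(11*(-121) + 48) = -703*(-1331 + 48) = -703*(-1283) = 901949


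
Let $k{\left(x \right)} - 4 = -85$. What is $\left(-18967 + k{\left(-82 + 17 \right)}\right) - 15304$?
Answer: $-34352$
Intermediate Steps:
$k{\left(x \right)} = -81$ ($k{\left(x \right)} = 4 - 85 = -81$)
$\left(-18967 + k{\left(-82 + 17 \right)}\right) - 15304 = \left(-18967 - 81\right) - 15304 = -19048 - 15304 = -34352$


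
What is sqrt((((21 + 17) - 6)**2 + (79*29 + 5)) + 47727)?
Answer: sqrt(51047) ≈ 225.94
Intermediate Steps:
sqrt((((21 + 17) - 6)**2 + (79*29 + 5)) + 47727) = sqrt(((38 - 6)**2 + (2291 + 5)) + 47727) = sqrt((32**2 + 2296) + 47727) = sqrt((1024 + 2296) + 47727) = sqrt(3320 + 47727) = sqrt(51047)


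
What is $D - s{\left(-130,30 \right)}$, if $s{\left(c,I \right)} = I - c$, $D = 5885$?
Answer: $5725$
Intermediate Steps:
$D - s{\left(-130,30 \right)} = 5885 - \left(30 - -130\right) = 5885 - \left(30 + 130\right) = 5885 - 160 = 5725$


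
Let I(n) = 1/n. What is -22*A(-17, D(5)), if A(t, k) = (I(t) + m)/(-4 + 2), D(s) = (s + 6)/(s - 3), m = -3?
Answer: -572/17 ≈ -33.647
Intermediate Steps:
D(s) = (6 + s)/(-3 + s)
A(t, k) = 3/2 - 1/(2*t) (A(t, k) = (1/t - 3)/(-4 + 2) = (-3 + 1/t)/(-2) = (-3 + 1/t)*(-½) = 3/2 - 1/(2*t))
-22*A(-17, D(5)) = -11*(-1 + 3*(-17))/(-17) = -11*(-1)*(-1 - 51)/17 = -11*(-1)*(-52)/17 = -22*26/17 = -572/17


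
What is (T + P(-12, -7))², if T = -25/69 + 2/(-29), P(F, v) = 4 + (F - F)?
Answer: 50993881/4004001 ≈ 12.736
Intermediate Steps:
P(F, v) = 4 (P(F, v) = 4 + 0 = 4)
T = -863/2001 (T = -25*1/69 + 2*(-1/29) = -25/69 - 2/29 = -863/2001 ≈ -0.43128)
(T + P(-12, -7))² = (-863/2001 + 4)² = (7141/2001)² = 50993881/4004001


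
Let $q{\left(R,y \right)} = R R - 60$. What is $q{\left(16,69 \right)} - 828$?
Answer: $-632$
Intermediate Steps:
$q{\left(R,y \right)} = -60 + R^{2}$ ($q{\left(R,y \right)} = R^{2} - 60 = -60 + R^{2}$)
$q{\left(16,69 \right)} - 828 = \left(-60 + 16^{2}\right) - 828 = \left(-60 + 256\right) - 828 = 196 - 828 = -632$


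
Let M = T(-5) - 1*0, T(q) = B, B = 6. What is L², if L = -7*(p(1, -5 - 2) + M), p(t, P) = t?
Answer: 2401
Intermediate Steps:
T(q) = 6
M = 6 (M = 6 - 1*0 = 6 + 0 = 6)
L = -49 (L = -7*(1 + 6) = -7*7 = -49)
L² = (-49)² = 2401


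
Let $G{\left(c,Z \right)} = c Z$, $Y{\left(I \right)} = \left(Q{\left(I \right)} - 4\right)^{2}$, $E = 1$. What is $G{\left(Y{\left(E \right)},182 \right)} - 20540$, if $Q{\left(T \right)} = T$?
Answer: $-18902$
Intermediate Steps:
$Y{\left(I \right)} = \left(-4 + I\right)^{2}$ ($Y{\left(I \right)} = \left(I - 4\right)^{2} = \left(-4 + I\right)^{2}$)
$G{\left(c,Z \right)} = Z c$
$G{\left(Y{\left(E \right)},182 \right)} - 20540 = 182 \left(-4 + 1\right)^{2} - 20540 = 182 \left(-3\right)^{2} - 20540 = 182 \cdot 9 - 20540 = 1638 - 20540 = -18902$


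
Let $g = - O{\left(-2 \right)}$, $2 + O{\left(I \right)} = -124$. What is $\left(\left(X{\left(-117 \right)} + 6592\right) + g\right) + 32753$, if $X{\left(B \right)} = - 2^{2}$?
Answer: $39467$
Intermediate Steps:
$O{\left(I \right)} = -126$ ($O{\left(I \right)} = -2 - 124 = -126$)
$g = 126$ ($g = \left(-1\right) \left(-126\right) = 126$)
$X{\left(B \right)} = -4$ ($X{\left(B \right)} = \left(-1\right) 4 = -4$)
$\left(\left(X{\left(-117 \right)} + 6592\right) + g\right) + 32753 = \left(\left(-4 + 6592\right) + 126\right) + 32753 = \left(6588 + 126\right) + 32753 = 6714 + 32753 = 39467$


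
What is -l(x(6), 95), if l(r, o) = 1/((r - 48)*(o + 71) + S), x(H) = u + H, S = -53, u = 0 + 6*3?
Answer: 1/4037 ≈ 0.00024771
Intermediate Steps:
u = 18 (u = 0 + 18 = 18)
x(H) = 18 + H
l(r, o) = 1/(-53 + (-48 + r)*(71 + o)) (l(r, o) = 1/((r - 48)*(o + 71) - 53) = 1/((-48 + r)*(71 + o) - 53) = 1/(-53 + (-48 + r)*(71 + o)))
-l(x(6), 95) = -1/(-3461 - 48*95 + 71*(18 + 6) + 95*(18 + 6)) = -1/(-3461 - 4560 + 71*24 + 95*24) = -1/(-3461 - 4560 + 1704 + 2280) = -1/(-4037) = -1*(-1/4037) = 1/4037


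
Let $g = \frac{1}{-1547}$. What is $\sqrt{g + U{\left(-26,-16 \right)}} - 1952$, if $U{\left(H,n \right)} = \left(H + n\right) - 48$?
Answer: $-1952 + \frac{i \sqrt{215390357}}{1547} \approx -1952.0 + 9.4869 i$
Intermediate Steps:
$U{\left(H,n \right)} = -48 + H + n$
$g = - \frac{1}{1547} \approx -0.00064641$
$\sqrt{g + U{\left(-26,-16 \right)}} - 1952 = \sqrt{- \frac{1}{1547} - 90} - 1952 = \sqrt{- \frac{139231}{1547}} - 1952 = \frac{i \sqrt{215390357}}{1547} - 1952 = -1952 + \frac{i \sqrt{215390357}}{1547}$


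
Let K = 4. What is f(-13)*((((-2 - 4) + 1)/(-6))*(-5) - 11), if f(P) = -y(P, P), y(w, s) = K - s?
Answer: 1547/6 ≈ 257.83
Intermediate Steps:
y(w, s) = 4 - s
f(P) = -4 + P (f(P) = -(4 - P) = -4 + P)
f(-13)*((((-2 - 4) + 1)/(-6))*(-5) - 11) = (-4 - 13)*((((-2 - 4) + 1)/(-6))*(-5) - 11) = -17*(((-6 + 1)*(-⅙))*(-5) - 11) = -17*(-5*(-⅙)*(-5) - 11) = -17*((⅚)*(-5) - 11) = -17*(-25/6 - 11) = -17*(-91/6) = 1547/6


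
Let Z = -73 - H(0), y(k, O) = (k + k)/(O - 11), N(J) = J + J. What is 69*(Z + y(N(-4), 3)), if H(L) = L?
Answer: -4899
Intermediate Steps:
N(J) = 2*J
y(k, O) = 2*k/(-11 + O) (y(k, O) = (2*k)/(-11 + O) = 2*k/(-11 + O))
Z = -73 (Z = -73 - 1*0 = -73 + 0 = -73)
69*(Z + y(N(-4), 3)) = 69*(-73 + 2*(2*(-4))/(-11 + 3)) = 69*(-73 + 2*(-8)/(-8)) = 69*(-73 + 2*(-8)*(-1/8)) = 69*(-73 + 2) = 69*(-71) = -4899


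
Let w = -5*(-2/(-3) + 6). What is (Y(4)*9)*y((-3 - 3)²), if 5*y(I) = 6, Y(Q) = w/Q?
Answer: -90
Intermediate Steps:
w = -100/3 (w = -5*(-2*(-⅓) + 6) = -5*(⅔ + 6) = -5*20/3 = -100/3 ≈ -33.333)
Y(Q) = -100/(3*Q)
y(I) = 6/5 (y(I) = (⅕)*6 = 6/5)
(Y(4)*9)*y((-3 - 3)²) = (-100/3/4*9)*(6/5) = (-100/3*¼*9)*(6/5) = -25/3*9*(6/5) = -75*6/5 = -90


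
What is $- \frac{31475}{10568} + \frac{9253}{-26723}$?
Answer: $- \frac{938892129}{282408664} \approx -3.3246$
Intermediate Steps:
$- \frac{31475}{10568} + \frac{9253}{-26723} = \left(-31475\right) \frac{1}{10568} + 9253 \left(- \frac{1}{26723}\right) = - \frac{31475}{10568} - \frac{9253}{26723} = - \frac{938892129}{282408664}$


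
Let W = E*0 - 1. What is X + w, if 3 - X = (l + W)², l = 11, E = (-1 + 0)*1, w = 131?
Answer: 34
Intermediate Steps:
E = -1 (E = -1*1 = -1)
W = -1 (W = -1*0 - 1 = 0 - 1 = -1)
X = -97 (X = 3 - (11 - 1)² = 3 - 1*10² = 3 - 1*100 = 3 - 100 = -97)
X + w = -97 + 131 = 34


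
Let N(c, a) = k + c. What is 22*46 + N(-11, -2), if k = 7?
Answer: 1008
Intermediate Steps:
N(c, a) = 7 + c
22*46 + N(-11, -2) = 22*46 + (7 - 11) = 1012 - 4 = 1008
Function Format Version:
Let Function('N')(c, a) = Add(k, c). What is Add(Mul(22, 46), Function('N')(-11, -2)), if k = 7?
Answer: 1008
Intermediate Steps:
Function('N')(c, a) = Add(7, c)
Add(Mul(22, 46), Function('N')(-11, -2)) = Add(Mul(22, 46), Add(7, -11)) = Add(1012, -4) = 1008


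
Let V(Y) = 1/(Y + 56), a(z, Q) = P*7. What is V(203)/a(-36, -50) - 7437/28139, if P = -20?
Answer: -269693759/1020320140 ≈ -0.26432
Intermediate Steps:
a(z, Q) = -140 (a(z, Q) = -20*7 = -140)
V(Y) = 1/(56 + Y)
V(203)/a(-36, -50) - 7437/28139 = 1/((56 + 203)*(-140)) - 7437/28139 = -1/140/259 - 7437*1/28139 = (1/259)*(-1/140) - 7437/28139 = -1/36260 - 7437/28139 = -269693759/1020320140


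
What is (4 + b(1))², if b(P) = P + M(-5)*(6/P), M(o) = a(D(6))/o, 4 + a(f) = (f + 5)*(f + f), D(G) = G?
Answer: 552049/25 ≈ 22082.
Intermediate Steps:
a(f) = -4 + 2*f*(5 + f) (a(f) = -4 + (f + 5)*(f + f) = -4 + (5 + f)*(2*f) = -4 + 2*f*(5 + f))
M(o) = 128/o (M(o) = (-4 + 2*6² + 10*6)/o = (-4 + 2*36 + 60)/o = (-4 + 72 + 60)/o = 128/o)
b(P) = P - 768/(5*P) (b(P) = P + (128/(-5))*(6/P) = P + (128*(-⅕))*(6/P) = P - 768/(5*P))
(4 + b(1))² = (4 + (1 - 768/5/1))² = (4 + (1 - 768/5*1))² = (4 + (1 - 768/5))² = (4 - 763/5)² = (-743/5)² = 552049/25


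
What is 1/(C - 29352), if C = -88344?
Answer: -1/117696 ≈ -8.4965e-6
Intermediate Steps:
1/(C - 29352) = 1/(-88344 - 29352) = 1/(-117696) = -1/117696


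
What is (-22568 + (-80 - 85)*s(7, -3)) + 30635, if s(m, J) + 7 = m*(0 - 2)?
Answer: 11532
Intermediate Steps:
s(m, J) = -7 - 2*m (s(m, J) = -7 + m*(0 - 2) = -7 + m*(-2) = -7 - 2*m)
(-22568 + (-80 - 85)*s(7, -3)) + 30635 = (-22568 + (-80 - 85)*(-7 - 2*7)) + 30635 = (-22568 - 165*(-7 - 14)) + 30635 = (-22568 - 165*(-21)) + 30635 = (-22568 + 3465) + 30635 = -19103 + 30635 = 11532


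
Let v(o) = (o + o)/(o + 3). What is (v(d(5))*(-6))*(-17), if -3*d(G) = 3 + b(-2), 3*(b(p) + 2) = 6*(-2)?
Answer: 51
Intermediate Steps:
b(p) = -6 (b(p) = -2 + (6*(-2))/3 = -2 + (1/3)*(-12) = -2 - 4 = -6)
d(G) = 1 (d(G) = -(3 - 6)/3 = -1/3*(-3) = 1)
v(o) = 2*o/(3 + o) (v(o) = (2*o)/(3 + o) = 2*o/(3 + o))
(v(d(5))*(-6))*(-17) = ((2*1/(3 + 1))*(-6))*(-17) = ((2*1/4)*(-6))*(-17) = ((2*1*(1/4))*(-6))*(-17) = ((1/2)*(-6))*(-17) = -3*(-17) = 51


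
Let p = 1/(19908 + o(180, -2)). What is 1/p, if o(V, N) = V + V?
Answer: 20268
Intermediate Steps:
o(V, N) = 2*V
p = 1/20268 (p = 1/(19908 + 2*180) = 1/(19908 + 360) = 1/20268 ≈ 4.9339e-5)
1/p = 1/(1/20268) = 20268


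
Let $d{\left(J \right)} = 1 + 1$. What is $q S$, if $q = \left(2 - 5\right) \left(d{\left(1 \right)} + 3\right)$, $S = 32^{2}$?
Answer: $-15360$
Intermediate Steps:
$S = 1024$
$d{\left(J \right)} = 2$
$q = -15$ ($q = \left(2 - 5\right) \left(2 + 3\right) = \left(-3\right) 5 = -15$)
$q S = \left(-15\right) 1024 = -15360$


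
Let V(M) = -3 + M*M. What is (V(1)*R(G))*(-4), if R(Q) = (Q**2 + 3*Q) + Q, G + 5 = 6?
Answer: 40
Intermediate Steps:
G = 1 (G = -5 + 6 = 1)
R(Q) = Q**2 + 4*Q
V(M) = -3 + M**2
(V(1)*R(G))*(-4) = ((-3 + 1**2)*(1*(4 + 1)))*(-4) = ((-3 + 1)*(1*5))*(-4) = -2*5*(-4) = -10*(-4) = 40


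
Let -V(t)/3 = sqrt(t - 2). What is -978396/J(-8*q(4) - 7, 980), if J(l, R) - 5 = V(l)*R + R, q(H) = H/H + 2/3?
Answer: -192744012/38802125 - 191765616*I*sqrt(201)/38802125 ≈ -4.9674 - 70.067*I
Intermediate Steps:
V(t) = -3*sqrt(-2 + t) (V(t) = -3*sqrt(t - 2) = -3*sqrt(-2 + t))
q(H) = 5/3 (q(H) = 1 + 2*(1/3) = 1 + 2/3 = 5/3)
J(l, R) = 5 + R - 3*R*sqrt(-2 + l) (J(l, R) = 5 + ((-3*sqrt(-2 + l))*R + R) = 5 + (-3*R*sqrt(-2 + l) + R) = 5 + (R - 3*R*sqrt(-2 + l)) = 5 + R - 3*R*sqrt(-2 + l))
-978396/J(-8*q(4) - 7, 980) = -978396/(5 + 980 - 3*980*sqrt(-2 + (-8*5/3 - 7))) = -978396/(5 + 980 - 3*980*sqrt(-2 + (-40/3 - 7))) = -978396/(5 + 980 - 3*980*sqrt(-2 - 61/3)) = -978396/(5 + 980 - 3*980*sqrt(-67/3)) = -978396/(5 + 980 - 3*980*I*sqrt(201)/3) = -978396/(5 + 980 - 980*I*sqrt(201)) = -978396/(985 - 980*I*sqrt(201))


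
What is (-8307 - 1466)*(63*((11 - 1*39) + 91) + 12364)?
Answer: -159622409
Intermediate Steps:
(-8307 - 1466)*(63*((11 - 1*39) + 91) + 12364) = -9773*(63*((11 - 39) + 91) + 12364) = -9773*(63*(-28 + 91) + 12364) = -9773*(63*63 + 12364) = -9773*(3969 + 12364) = -9773*16333 = -159622409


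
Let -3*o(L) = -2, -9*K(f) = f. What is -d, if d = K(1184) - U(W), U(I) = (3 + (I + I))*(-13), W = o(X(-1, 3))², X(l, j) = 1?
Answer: 81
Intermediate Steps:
K(f) = -f/9
o(L) = ⅔ (o(L) = -⅓*(-2) = ⅔)
W = 4/9 (W = (⅔)² = 4/9 ≈ 0.44444)
U(I) = -39 - 26*I (U(I) = (3 + 2*I)*(-13) = -39 - 26*I)
d = -81 (d = -⅑*1184 - (-39 - 26*4/9) = -1184/9 - (-39 - 104/9) = -1184/9 - 1*(-455/9) = -1184/9 + 455/9 = -81)
-d = -1*(-81) = 81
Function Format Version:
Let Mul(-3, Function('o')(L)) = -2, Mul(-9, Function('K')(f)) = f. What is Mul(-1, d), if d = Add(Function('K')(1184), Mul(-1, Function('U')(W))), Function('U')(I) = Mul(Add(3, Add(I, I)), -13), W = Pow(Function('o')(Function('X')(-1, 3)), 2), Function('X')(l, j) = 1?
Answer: 81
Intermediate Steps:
Function('K')(f) = Mul(Rational(-1, 9), f)
Function('o')(L) = Rational(2, 3) (Function('o')(L) = Mul(Rational(-1, 3), -2) = Rational(2, 3))
W = Rational(4, 9) (W = Pow(Rational(2, 3), 2) = Rational(4, 9) ≈ 0.44444)
Function('U')(I) = Add(-39, Mul(-26, I)) (Function('U')(I) = Mul(Add(3, Mul(2, I)), -13) = Add(-39, Mul(-26, I)))
d = -81 (d = Add(Mul(Rational(-1, 9), 1184), Mul(-1, Add(-39, Mul(-26, Rational(4, 9))))) = Add(Rational(-1184, 9), Mul(-1, Add(-39, Rational(-104, 9)))) = Add(Rational(-1184, 9), Mul(-1, Rational(-455, 9))) = Add(Rational(-1184, 9), Rational(455, 9)) = -81)
Mul(-1, d) = Mul(-1, -81) = 81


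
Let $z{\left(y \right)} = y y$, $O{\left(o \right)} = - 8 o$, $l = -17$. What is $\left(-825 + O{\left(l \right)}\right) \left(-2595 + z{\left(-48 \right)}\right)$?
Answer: $200499$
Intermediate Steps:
$z{\left(y \right)} = y^{2}$
$\left(-825 + O{\left(l \right)}\right) \left(-2595 + z{\left(-48 \right)}\right) = \left(-825 - -136\right) \left(-2595 + \left(-48\right)^{2}\right) = \left(-825 + 136\right) \left(-2595 + 2304\right) = \left(-689\right) \left(-291\right) = 200499$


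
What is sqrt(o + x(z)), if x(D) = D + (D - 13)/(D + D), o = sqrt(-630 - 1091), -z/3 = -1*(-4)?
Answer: sqrt(-1578 + 144*I*sqrt(1721))/12 ≈ 3.9968 + 5.1897*I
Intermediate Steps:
z = -12 (z = -(-3)*(-4) = -3*4 = -12)
o = I*sqrt(1721) (o = sqrt(-1721) = I*sqrt(1721) ≈ 41.485*I)
x(D) = D + (-13 + D)/(2*D) (x(D) = D + (-13 + D)/((2*D)) = D + (-13 + D)*(1/(2*D)) = D + (-13 + D)/(2*D))
sqrt(o + x(z)) = sqrt(I*sqrt(1721) + (1/2 - 12 - 13/2/(-12))) = sqrt(I*sqrt(1721) + (1/2 - 12 - 13/2*(-1/12))) = sqrt(I*sqrt(1721) + (1/2 - 12 + 13/24)) = sqrt(I*sqrt(1721) - 263/24) = sqrt(-263/24 + I*sqrt(1721))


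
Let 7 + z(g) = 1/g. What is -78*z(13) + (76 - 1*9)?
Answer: 607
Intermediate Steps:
z(g) = -7 + 1/g
-78*z(13) + (76 - 1*9) = -78*(-7 + 1/13) + (76 - 1*9) = -78*(-7 + 1/13) + (76 - 9) = -78*(-90/13) + 67 = 540 + 67 = 607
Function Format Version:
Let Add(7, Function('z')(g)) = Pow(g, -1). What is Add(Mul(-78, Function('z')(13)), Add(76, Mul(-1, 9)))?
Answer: 607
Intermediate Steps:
Function('z')(g) = Add(-7, Pow(g, -1))
Add(Mul(-78, Function('z')(13)), Add(76, Mul(-1, 9))) = Add(Mul(-78, Add(-7, Pow(13, -1))), Add(76, Mul(-1, 9))) = Add(Mul(-78, Add(-7, Rational(1, 13))), Add(76, -9)) = Add(Mul(-78, Rational(-90, 13)), 67) = Add(540, 67) = 607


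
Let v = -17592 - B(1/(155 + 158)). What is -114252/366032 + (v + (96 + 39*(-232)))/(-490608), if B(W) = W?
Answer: -906467379367/3512999074608 ≈ -0.25803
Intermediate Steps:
v = -5506297/313 (v = -17592 - 1/(155 + 158) = -17592 - 1/313 = -5506297/313 ≈ -17592.)
-114252/366032 + (v + (96 + 39*(-232)))/(-490608) = -114252/366032 + (-5506297/313 + (96 + 39*(-232)))/(-490608) = -114252*1/366032 + (-5506297/313 + (96 - 9048))*(-1/490608) = -28563/91508 + (-5506297/313 - 8952)*(-1/490608) = -28563/91508 - 8308273/313*(-1/490608) = -28563/91508 + 8308273/153560304 = -906467379367/3512999074608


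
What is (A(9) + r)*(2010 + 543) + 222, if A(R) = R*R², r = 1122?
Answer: 4725825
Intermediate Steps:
A(R) = R³
(A(9) + r)*(2010 + 543) + 222 = (9³ + 1122)*(2010 + 543) + 222 = (729 + 1122)*2553 + 222 = 1851*2553 + 222 = 4725603 + 222 = 4725825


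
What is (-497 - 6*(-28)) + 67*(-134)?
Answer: -9307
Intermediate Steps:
(-497 - 6*(-28)) + 67*(-134) = (-497 + 168) - 8978 = -329 - 8978 = -9307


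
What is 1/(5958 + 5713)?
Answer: 1/11671 ≈ 8.5682e-5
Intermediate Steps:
1/(5958 + 5713) = 1/11671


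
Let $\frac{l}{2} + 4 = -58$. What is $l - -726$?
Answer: $602$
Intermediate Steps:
$l = -124$ ($l = -8 + 2 \left(-58\right) = -8 - 116 = -124$)
$l - -726 = -124 - -726 = -124 + 726 = 602$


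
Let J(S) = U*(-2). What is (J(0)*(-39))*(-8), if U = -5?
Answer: 3120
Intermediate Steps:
J(S) = 10 (J(S) = -5*(-2) = 10)
(J(0)*(-39))*(-8) = (10*(-39))*(-8) = -390*(-8) = 3120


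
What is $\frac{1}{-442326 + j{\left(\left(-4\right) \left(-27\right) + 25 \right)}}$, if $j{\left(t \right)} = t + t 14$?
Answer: $- \frac{1}{440331} \approx -2.271 \cdot 10^{-6}$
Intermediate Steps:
$j{\left(t \right)} = 15 t$ ($j{\left(t \right)} = t + 14 t = 15 t$)
$\frac{1}{-442326 + j{\left(\left(-4\right) \left(-27\right) + 25 \right)}} = \frac{1}{-442326 + 15 \left(\left(-4\right) \left(-27\right) + 25\right)} = \frac{1}{-442326 + 15 \left(108 + 25\right)} = \frac{1}{-442326 + 15 \cdot 133} = \frac{1}{-442326 + 1995} = \frac{1}{-440331} = - \frac{1}{440331}$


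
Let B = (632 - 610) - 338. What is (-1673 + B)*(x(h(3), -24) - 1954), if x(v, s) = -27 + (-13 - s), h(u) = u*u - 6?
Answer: 3918330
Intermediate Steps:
h(u) = -6 + u**2 (h(u) = u**2 - 6 = -6 + u**2)
x(v, s) = -40 - s
B = -316 (B = 22 - 338 = -316)
(-1673 + B)*(x(h(3), -24) - 1954) = (-1673 - 316)*((-40 - 1*(-24)) - 1954) = -1989*((-40 + 24) - 1954) = -1989*(-16 - 1954) = -1989*(-1970) = 3918330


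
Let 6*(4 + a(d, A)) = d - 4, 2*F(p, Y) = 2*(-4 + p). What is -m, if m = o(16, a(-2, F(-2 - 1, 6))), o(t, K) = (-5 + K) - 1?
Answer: 11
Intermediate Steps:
F(p, Y) = -4 + p (F(p, Y) = (2*(-4 + p))/2 = (-8 + 2*p)/2 = -4 + p)
a(d, A) = -14/3 + d/6 (a(d, A) = -4 + (d - 4)/6 = -4 + (-4 + d)/6 = -4 + (-⅔ + d/6) = -14/3 + d/6)
o(t, K) = -6 + K
m = -11 (m = -6 + (-14/3 + (⅙)*(-2)) = -6 + (-14/3 - ⅓) = -6 - 5 = -11)
-m = -1*(-11) = 11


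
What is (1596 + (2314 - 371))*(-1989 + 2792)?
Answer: 2841817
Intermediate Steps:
(1596 + (2314 - 371))*(-1989 + 2792) = (1596 + 1943)*803 = 3539*803 = 2841817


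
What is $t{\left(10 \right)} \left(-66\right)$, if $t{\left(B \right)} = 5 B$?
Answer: $-3300$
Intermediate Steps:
$t{\left(10 \right)} \left(-66\right) = 5 \cdot 10 \left(-66\right) = 50 \left(-66\right) = -3300$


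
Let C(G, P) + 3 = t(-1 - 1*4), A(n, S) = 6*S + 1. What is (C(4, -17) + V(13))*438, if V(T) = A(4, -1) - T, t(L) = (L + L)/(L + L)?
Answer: -8760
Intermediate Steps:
A(n, S) = 1 + 6*S
t(L) = 1 (t(L) = (2*L)/((2*L)) = (2*L)*(1/(2*L)) = 1)
V(T) = -5 - T (V(T) = (1 + 6*(-1)) - T = (1 - 6) - T = -5 - T)
C(G, P) = -2 (C(G, P) = -3 + 1 = -2)
(C(4, -17) + V(13))*438 = (-2 + (-5 - 1*13))*438 = (-2 + (-5 - 13))*438 = (-2 - 18)*438 = -20*438 = -8760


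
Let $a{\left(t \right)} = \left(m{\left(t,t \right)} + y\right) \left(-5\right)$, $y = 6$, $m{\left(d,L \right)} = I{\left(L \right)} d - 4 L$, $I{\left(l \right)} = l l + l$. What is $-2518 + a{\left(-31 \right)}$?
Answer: $140982$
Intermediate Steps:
$I{\left(l \right)} = l + l^{2}$ ($I{\left(l \right)} = l^{2} + l = l + l^{2}$)
$m{\left(d,L \right)} = - 4 L + L d \left(1 + L\right)$ ($m{\left(d,L \right)} = L \left(1 + L\right) d - 4 L = L d \left(1 + L\right) - 4 L = - 4 L + L d \left(1 + L\right)$)
$a{\left(t \right)} = -30 - 5 t \left(-4 + t \left(1 + t\right)\right)$ ($a{\left(t \right)} = \left(t \left(-4 + t \left(1 + t\right)\right) + 6\right) \left(-5\right) = \left(6 + t \left(-4 + t \left(1 + t\right)\right)\right) \left(-5\right) = -30 - 5 t \left(-4 + t \left(1 + t\right)\right)$)
$-2518 + a{\left(-31 \right)} = -2518 - \left(650 - 148955 + 4805\right) = -2518 - -143500 = -2518 + 143500 = 140982$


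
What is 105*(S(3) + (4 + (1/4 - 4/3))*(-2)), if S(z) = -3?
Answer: -1855/2 ≈ -927.50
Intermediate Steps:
105*(S(3) + (4 + (1/4 - 4/3))*(-2)) = 105*(-3 + (4 + (1/4 - 4/3))*(-2)) = 105*(-3 + (4 + (1*(¼) - 4*⅓))*(-2)) = 105*(-3 + (4 + (¼ - 4/3))*(-2)) = 105*(-3 + (4 - 13/12)*(-2)) = 105*(-3 + (35/12)*(-2)) = 105*(-3 - 35/6) = 105*(-53/6) = -1855/2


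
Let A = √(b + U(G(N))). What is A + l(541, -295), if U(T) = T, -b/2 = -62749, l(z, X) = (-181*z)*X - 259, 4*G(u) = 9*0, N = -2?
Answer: 28886436 + √125498 ≈ 2.8887e+7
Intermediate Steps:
G(u) = 0 (G(u) = (9*0)/4 = (¼)*0 = 0)
l(z, X) = -259 - 181*X*z (l(z, X) = -181*X*z - 259 = -259 - 181*X*z)
b = 125498 (b = -2*(-62749) = 125498)
A = √125498 (A = √(125498 + 0) = √125498 ≈ 354.26)
A + l(541, -295) = √125498 + (-259 - 181*(-295)*541) = √125498 + (-259 + 28886695) = √125498 + 28886436 = 28886436 + √125498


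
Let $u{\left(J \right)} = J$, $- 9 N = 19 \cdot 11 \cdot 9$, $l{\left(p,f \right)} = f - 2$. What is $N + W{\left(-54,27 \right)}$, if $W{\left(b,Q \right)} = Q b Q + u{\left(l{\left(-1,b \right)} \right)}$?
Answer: $-39631$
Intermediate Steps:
$l{\left(p,f \right)} = -2 + f$
$N = -209$ ($N = - \frac{19 \cdot 11 \cdot 9}{9} = - \frac{209 \cdot 9}{9} = \left(- \frac{1}{9}\right) 1881 = -209$)
$W{\left(b,Q \right)} = -2 + b + b Q^{2}$ ($W{\left(b,Q \right)} = Q b Q + \left(-2 + b\right) = b Q^{2} + \left(-2 + b\right) = -2 + b + b Q^{2}$)
$N + W{\left(-54,27 \right)} = -209 - \left(56 + 39366\right) = -209 - 39422 = -39631$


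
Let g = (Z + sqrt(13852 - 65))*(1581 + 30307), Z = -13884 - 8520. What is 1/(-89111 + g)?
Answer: -714507863/510507467053098641 - 31888*sqrt(13787)/510507467053098641 ≈ -1.4069e-9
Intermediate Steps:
Z = -22404
g = -714418752 + 31888*sqrt(13787) (g = (-22404 + sqrt(13852 - 65))*(1581 + 30307) = (-22404 + sqrt(13787))*31888 = -714418752 + 31888*sqrt(13787) ≈ -7.1067e+8)
1/(-89111 + g) = 1/(-89111 + (-714418752 + 31888*sqrt(13787))) = 1/(-714507863 + 31888*sqrt(13787))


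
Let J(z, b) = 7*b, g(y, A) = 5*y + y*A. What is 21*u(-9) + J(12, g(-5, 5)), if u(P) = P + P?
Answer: -728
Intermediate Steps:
g(y, A) = 5*y + A*y
u(P) = 2*P
21*u(-9) + J(12, g(-5, 5)) = 21*(2*(-9)) + 7*(-5*(5 + 5)) = 21*(-18) + 7*(-5*10) = -378 + 7*(-50) = -378 - 350 = -728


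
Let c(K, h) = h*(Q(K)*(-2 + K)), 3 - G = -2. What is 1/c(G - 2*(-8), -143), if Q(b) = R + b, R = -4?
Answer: -1/46189 ≈ -2.1650e-5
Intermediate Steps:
G = 5 (G = 3 - 1*(-2) = 3 + 2 = 5)
Q(b) = -4 + b
c(K, h) = h*(-4 + K)*(-2 + K) (c(K, h) = h*((-4 + K)*(-2 + K)) = h*(-4 + K)*(-2 + K))
1/c(G - 2*(-8), -143) = 1/(-143*(-4 + (5 - 2*(-8)))*(-2 + (5 - 2*(-8)))) = 1/(-143*(-4 + (5 + 16))*(-2 + (5 + 16))) = 1/(-143*(-4 + 21)*(-2 + 21)) = 1/(-143*17*19) = 1/(-46189) = -1/46189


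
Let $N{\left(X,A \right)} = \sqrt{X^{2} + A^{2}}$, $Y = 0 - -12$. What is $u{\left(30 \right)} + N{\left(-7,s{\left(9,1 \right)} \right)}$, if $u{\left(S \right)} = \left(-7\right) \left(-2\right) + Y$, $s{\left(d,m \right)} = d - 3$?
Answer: $26 + \sqrt{85} \approx 35.22$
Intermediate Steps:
$s{\left(d,m \right)} = -3 + d$
$Y = 12$ ($Y = 0 + 12 = 12$)
$u{\left(S \right)} = 26$ ($u{\left(S \right)} = \left(-7\right) \left(-2\right) + 12 = 14 + 12 = 26$)
$N{\left(X,A \right)} = \sqrt{A^{2} + X^{2}}$
$u{\left(30 \right)} + N{\left(-7,s{\left(9,1 \right)} \right)} = 26 + \sqrt{\left(-3 + 9\right)^{2} + \left(-7\right)^{2}} = 26 + \sqrt{6^{2} + 49} = 26 + \sqrt{36 + 49} = 26 + \sqrt{85}$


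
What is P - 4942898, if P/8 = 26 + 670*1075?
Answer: 819310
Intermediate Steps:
P = 5762208 (P = 8*(26 + 670*1075) = 8*(26 + 720250) = 8*720276 = 5762208)
P - 4942898 = 5762208 - 4942898 = 819310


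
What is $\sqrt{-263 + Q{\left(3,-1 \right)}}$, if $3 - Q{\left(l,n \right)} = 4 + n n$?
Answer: $i \sqrt{265} \approx 16.279 i$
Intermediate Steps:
$Q{\left(l,n \right)} = -1 - n^{2}$ ($Q{\left(l,n \right)} = 3 - \left(4 + n n\right) = 3 - \left(4 + n^{2}\right) = -1 - n^{2}$)
$\sqrt{-263 + Q{\left(3,-1 \right)}} = \sqrt{-263 - 2} = \sqrt{-265} = i \sqrt{265}$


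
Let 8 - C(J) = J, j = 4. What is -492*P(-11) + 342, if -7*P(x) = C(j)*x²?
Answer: 240522/7 ≈ 34360.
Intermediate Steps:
C(J) = 8 - J
P(x) = -4*x²/7 (P(x) = -(8 - 1*4)*x²/7 = -(8 - 4)*x²/7 = -4*x²/7)
-492*P(-11) + 342 = -(-1968)*(-11)²/7 + 342 = -(-1968)*121/7 + 342 = -492*(-484/7) + 342 = 238128/7 + 342 = 240522/7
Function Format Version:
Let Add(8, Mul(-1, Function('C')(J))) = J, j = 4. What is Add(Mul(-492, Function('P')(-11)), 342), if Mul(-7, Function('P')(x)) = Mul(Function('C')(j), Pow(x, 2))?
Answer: Rational(240522, 7) ≈ 34360.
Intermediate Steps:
Function('C')(J) = Add(8, Mul(-1, J))
Function('P')(x) = Mul(Rational(-4, 7), Pow(x, 2)) (Function('P')(x) = Mul(Rational(-1, 7), Mul(Add(8, Mul(-1, 4)), Pow(x, 2))) = Mul(Rational(-1, 7), Mul(Add(8, -4), Pow(x, 2))) = Mul(Rational(-1, 7), Mul(4, Pow(x, 2))) = Mul(Rational(-4, 7), Pow(x, 2)))
Add(Mul(-492, Function('P')(-11)), 342) = Add(Mul(-492, Mul(Rational(-4, 7), Pow(-11, 2))), 342) = Add(Mul(-492, Mul(Rational(-4, 7), 121)), 342) = Add(Mul(-492, Rational(-484, 7)), 342) = Add(Rational(238128, 7), 342) = Rational(240522, 7)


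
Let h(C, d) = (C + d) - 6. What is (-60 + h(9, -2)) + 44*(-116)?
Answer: -5163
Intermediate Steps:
h(C, d) = -6 + C + d
(-60 + h(9, -2)) + 44*(-116) = (-60 + (-6 + 9 - 2)) + 44*(-116) = (-60 + 1) - 5104 = -59 - 5104 = -5163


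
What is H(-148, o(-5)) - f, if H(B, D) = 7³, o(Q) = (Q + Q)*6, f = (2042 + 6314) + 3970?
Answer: -11983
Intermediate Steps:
f = 12326 (f = 8356 + 3970 = 12326)
o(Q) = 12*Q (o(Q) = (2*Q)*6 = 12*Q)
H(B, D) = 343
H(-148, o(-5)) - f = 343 - 1*12326 = 343 - 12326 = -11983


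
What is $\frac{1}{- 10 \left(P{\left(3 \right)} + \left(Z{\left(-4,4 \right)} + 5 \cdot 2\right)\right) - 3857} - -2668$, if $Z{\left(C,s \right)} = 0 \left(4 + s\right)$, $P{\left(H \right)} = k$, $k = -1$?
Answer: $\frac{10530595}{3947} \approx 2668.0$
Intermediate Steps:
$P{\left(H \right)} = -1$
$Z{\left(C,s \right)} = 0$
$\frac{1}{- 10 \left(P{\left(3 \right)} + \left(Z{\left(-4,4 \right)} + 5 \cdot 2\right)\right) - 3857} - -2668 = \frac{1}{- 10 \left(-1 + \left(0 + 5 \cdot 2\right)\right) - 3857} - -2668 = \frac{1}{- 10 \left(-1 + \left(0 + 10\right)\right) - 3857} + 2668 = \frac{1}{- 10 \left(-1 + 10\right) - 3857} + 2668 = \frac{1}{\left(-10\right) 9 - 3857} + 2668 = \frac{1}{-90 - 3857} + 2668 = \frac{1}{-3947} + 2668 = - \frac{1}{3947} + 2668 = \frac{10530595}{3947}$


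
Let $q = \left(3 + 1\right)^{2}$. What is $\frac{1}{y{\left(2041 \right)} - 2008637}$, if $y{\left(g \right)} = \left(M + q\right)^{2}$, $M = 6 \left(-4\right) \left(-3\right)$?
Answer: $- \frac{1}{2000893} \approx -4.9978 \cdot 10^{-7}$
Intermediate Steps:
$q = 16$ ($q = 4^{2} = 16$)
$M = 72$ ($M = \left(-24\right) \left(-3\right) = 72$)
$y{\left(g \right)} = 7744$ ($y{\left(g \right)} = \left(72 + 16\right)^{2} = 88^{2} = 7744$)
$\frac{1}{y{\left(2041 \right)} - 2008637} = \frac{1}{7744 - 2008637} = \frac{1}{-2000893} = - \frac{1}{2000893}$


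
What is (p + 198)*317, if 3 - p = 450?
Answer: -78933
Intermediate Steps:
p = -447 (p = 3 - 1*450 = 3 - 450 = -447)
(p + 198)*317 = (-447 + 198)*317 = -249*317 = -78933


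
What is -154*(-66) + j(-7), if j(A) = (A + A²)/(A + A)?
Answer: 10161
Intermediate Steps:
j(A) = (A + A²)/(2*A) (j(A) = (A + A²)/((2*A)) = (A + A²)*(1/(2*A)) = (A + A²)/(2*A))
-154*(-66) + j(-7) = -154*(-66) + (½ + (½)*(-7)) = 10164 + (½ - 7/2) = 10164 - 3 = 10161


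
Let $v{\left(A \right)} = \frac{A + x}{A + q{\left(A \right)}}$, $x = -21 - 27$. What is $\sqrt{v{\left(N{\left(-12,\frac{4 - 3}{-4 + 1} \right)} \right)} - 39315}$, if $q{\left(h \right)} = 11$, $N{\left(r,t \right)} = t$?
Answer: $\frac{5 i \sqrt{100658}}{8} \approx 198.29 i$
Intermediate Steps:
$x = -48$
$v{\left(A \right)} = \frac{-48 + A}{11 + A}$ ($v{\left(A \right)} = \frac{A - 48}{A + 11} = \frac{-48 + A}{11 + A}$)
$\sqrt{v{\left(N{\left(-12,\frac{4 - 3}{-4 + 1} \right)} \right)} - 39315} = \sqrt{\frac{-48 + \frac{4 - 3}{-4 + 1}}{11 + \frac{4 - 3}{-4 + 1}} - 39315} = \sqrt{\frac{-48 + \frac{1}{-3} \cdot 1}{11 + \frac{1}{-3} \cdot 1} - 39315} = \sqrt{\frac{-48 - \frac{1}{3}}{11 - \frac{1}{3}} - 39315} = \sqrt{\frac{1}{\frac{32}{3}} \left(- \frac{145}{3}\right) - 39315} = \sqrt{\frac{3}{32} \left(- \frac{145}{3}\right) - 39315} = \sqrt{- \frac{145}{32} - 39315} = \sqrt{- \frac{1258225}{32}} = \frac{5 i \sqrt{100658}}{8}$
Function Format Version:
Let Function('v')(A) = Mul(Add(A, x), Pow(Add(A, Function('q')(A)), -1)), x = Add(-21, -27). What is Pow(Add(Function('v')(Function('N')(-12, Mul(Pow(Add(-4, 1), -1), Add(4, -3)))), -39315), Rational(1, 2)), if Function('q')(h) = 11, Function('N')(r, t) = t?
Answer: Mul(Rational(5, 8), I, Pow(100658, Rational(1, 2))) ≈ Mul(198.29, I)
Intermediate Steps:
x = -48
Function('v')(A) = Mul(Pow(Add(11, A), -1), Add(-48, A)) (Function('v')(A) = Mul(Add(A, -48), Pow(Add(A, 11), -1)) = Mul(Add(-48, A), Pow(Add(11, A), -1)) = Mul(Pow(Add(11, A), -1), Add(-48, A)))
Pow(Add(Function('v')(Function('N')(-12, Mul(Pow(Add(-4, 1), -1), Add(4, -3)))), -39315), Rational(1, 2)) = Pow(Add(Mul(Pow(Add(11, Mul(Pow(Add(-4, 1), -1), Add(4, -3))), -1), Add(-48, Mul(Pow(Add(-4, 1), -1), Add(4, -3)))), -39315), Rational(1, 2)) = Pow(Add(Mul(Pow(Add(11, Mul(Pow(-3, -1), 1)), -1), Add(-48, Mul(Pow(-3, -1), 1))), -39315), Rational(1, 2)) = Pow(Add(Mul(Pow(Add(11, Mul(Rational(-1, 3), 1)), -1), Add(-48, Mul(Rational(-1, 3), 1))), -39315), Rational(1, 2)) = Pow(Add(Mul(Pow(Add(11, Rational(-1, 3)), -1), Add(-48, Rational(-1, 3))), -39315), Rational(1, 2)) = Pow(Add(Mul(Pow(Rational(32, 3), -1), Rational(-145, 3)), -39315), Rational(1, 2)) = Pow(Add(Mul(Rational(3, 32), Rational(-145, 3)), -39315), Rational(1, 2)) = Pow(Add(Rational(-145, 32), -39315), Rational(1, 2)) = Pow(Rational(-1258225, 32), Rational(1, 2)) = Mul(Rational(5, 8), I, Pow(100658, Rational(1, 2)))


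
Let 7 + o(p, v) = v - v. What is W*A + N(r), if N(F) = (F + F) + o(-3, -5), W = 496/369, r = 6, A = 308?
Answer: 154613/369 ≈ 419.01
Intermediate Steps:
o(p, v) = -7 (o(p, v) = -7 + (v - v) = -7 + 0 = -7)
W = 496/369 (W = 496*(1/369) = 496/369 ≈ 1.3442)
N(F) = -7 + 2*F (N(F) = (F + F) - 7 = 2*F - 7 = -7 + 2*F)
W*A + N(r) = (496/369)*308 + (-7 + 2*6) = 152768/369 + (-7 + 12) = 152768/369 + 5 = 154613/369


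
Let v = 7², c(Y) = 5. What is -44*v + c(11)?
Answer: -2151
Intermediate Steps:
v = 49
-44*v + c(11) = -44*49 + 5 = -2156 + 5 = -2151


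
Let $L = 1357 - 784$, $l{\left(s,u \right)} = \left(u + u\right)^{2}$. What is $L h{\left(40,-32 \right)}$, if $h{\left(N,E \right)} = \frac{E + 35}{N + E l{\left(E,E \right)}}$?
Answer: $- \frac{1719}{131032} \approx -0.013119$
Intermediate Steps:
$l{\left(s,u \right)} = 4 u^{2}$ ($l{\left(s,u \right)} = \left(2 u\right)^{2} = 4 u^{2}$)
$h{\left(N,E \right)} = \frac{35 + E}{N + 4 E^{3}}$ ($h{\left(N,E \right)} = \frac{E + 35}{N + E 4 E^{2}} = \frac{35 + E}{N + 4 E^{3}}$)
$L = 573$ ($L = 1357 - 784 = 573$)
$L h{\left(40,-32 \right)} = 573 \frac{35 - 32}{40 + 4 \left(-32\right)^{3}} = 573 \frac{1}{40 + 4 \left(-32768\right)} 3 = 573 \frac{1}{40 - 131072} \cdot 3 = 573 \frac{1}{-131032} \cdot 3 = 573 \left(\left(- \frac{1}{131032}\right) 3\right) = 573 \left(- \frac{3}{131032}\right) = - \frac{1719}{131032}$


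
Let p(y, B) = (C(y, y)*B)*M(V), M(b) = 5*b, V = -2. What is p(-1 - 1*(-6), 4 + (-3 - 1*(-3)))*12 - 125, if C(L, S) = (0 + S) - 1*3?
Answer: -1085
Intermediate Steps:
C(L, S) = -3 + S (C(L, S) = S - 3 = -3 + S)
p(y, B) = -10*B*(-3 + y) (p(y, B) = ((-3 + y)*B)*(5*(-2)) = (B*(-3 + y))*(-10) = -10*B*(-3 + y))
p(-1 - 1*(-6), 4 + (-3 - 1*(-3)))*12 - 125 = (10*(4 + (-3 - 1*(-3)))*(3 - (-1 - 1*(-6))))*12 - 125 = (10*(4 + (-3 + 3))*(3 - (-1 + 6)))*12 - 125 = (10*(4 + 0)*(3 - 1*5))*12 - 125 = (10*4*(3 - 5))*12 - 125 = (10*4*(-2))*12 - 125 = -80*12 - 125 = -960 - 125 = -1085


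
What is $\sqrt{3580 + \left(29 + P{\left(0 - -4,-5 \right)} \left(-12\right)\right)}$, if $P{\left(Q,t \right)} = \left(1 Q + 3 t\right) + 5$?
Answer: $3 \sqrt{409} \approx 60.671$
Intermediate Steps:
$P{\left(Q,t \right)} = 5 + Q + 3 t$ ($P{\left(Q,t \right)} = \left(Q + 3 t\right) + 5 = 5 + Q + 3 t$)
$\sqrt{3580 + \left(29 + P{\left(0 - -4,-5 \right)} \left(-12\right)\right)} = \sqrt{3580 + \left(29 + \left(5 + \left(0 - -4\right) + 3 \left(-5\right)\right) \left(-12\right)\right)} = \sqrt{3580 + \left(29 + \left(5 + \left(0 + 4\right) - 15\right) \left(-12\right)\right)} = \sqrt{3580 + \left(29 + \left(5 + 4 - 15\right) \left(-12\right)\right)} = \sqrt{3580 + \left(29 - -72\right)} = \sqrt{3580 + \left(29 + 72\right)} = \sqrt{3580 + 101} = \sqrt{3681} = 3 \sqrt{409}$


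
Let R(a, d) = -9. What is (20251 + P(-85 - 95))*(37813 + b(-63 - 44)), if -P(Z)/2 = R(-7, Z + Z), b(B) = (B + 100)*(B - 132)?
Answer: 800341734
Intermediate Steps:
b(B) = (-132 + B)*(100 + B) (b(B) = (100 + B)*(-132 + B) = (-132 + B)*(100 + B))
P(Z) = 18 (P(Z) = -2*(-9) = 18)
(20251 + P(-85 - 95))*(37813 + b(-63 - 44)) = (20251 + 18)*(37813 + (-13200 + (-63 - 44)² - 32*(-63 - 44))) = 20269*(37813 + (-13200 + (-107)² - 32*(-107))) = 20269*(37813 + (-13200 + 11449 + 3424)) = 20269*(37813 + 1673) = 20269*39486 = 800341734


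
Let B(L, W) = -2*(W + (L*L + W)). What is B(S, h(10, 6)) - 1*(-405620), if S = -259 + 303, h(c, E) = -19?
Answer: 401824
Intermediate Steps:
S = 44
B(L, W) = -4*W - 2*L² (B(L, W) = -2*(W + (L² + W)) = -2*(W + (W + L²)) = -2*(L² + 2*W) = -4*W - 2*L²)
B(S, h(10, 6)) - 1*(-405620) = (-4*(-19) - 2*44²) - 1*(-405620) = (76 - 2*1936) + 405620 = (76 - 3872) + 405620 = -3796 + 405620 = 401824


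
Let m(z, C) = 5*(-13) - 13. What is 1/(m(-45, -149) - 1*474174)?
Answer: -1/474252 ≈ -2.1086e-6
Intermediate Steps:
m(z, C) = -78 (m(z, C) = -65 - 13 = -78)
1/(m(-45, -149) - 1*474174) = 1/(-78 - 1*474174) = 1/(-78 - 474174) = 1/(-474252) = -1/474252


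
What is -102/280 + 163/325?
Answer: 1249/9100 ≈ 0.13725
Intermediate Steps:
-102/280 + 163/325 = -102*1/280 + 163*(1/325) = -51/140 + 163/325 = 1249/9100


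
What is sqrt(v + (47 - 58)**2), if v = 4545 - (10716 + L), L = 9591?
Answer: I*sqrt(15641) ≈ 125.06*I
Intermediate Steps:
v = -15762 (v = 4545 - (10716 + 9591) = 4545 - 1*20307 = 4545 - 20307 = -15762)
sqrt(v + (47 - 58)**2) = sqrt(-15762 + (47 - 58)**2) = sqrt(-15762 + (-11)**2) = sqrt(-15762 + 121) = sqrt(-15641) = I*sqrt(15641)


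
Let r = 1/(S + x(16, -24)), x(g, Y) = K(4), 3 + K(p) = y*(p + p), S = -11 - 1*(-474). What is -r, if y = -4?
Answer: -1/428 ≈ -0.0023364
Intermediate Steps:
S = 463 (S = -11 + 474 = 463)
K(p) = -3 - 8*p (K(p) = -3 - 4*(p + p) = -3 - 8*p)
x(g, Y) = -35 (x(g, Y) = -3 - 8*4 = -3 - 32 = -35)
r = 1/428 (r = 1/(463 - 35) = 1/428 ≈ 0.0023364)
-r = -1*1/428 = -1/428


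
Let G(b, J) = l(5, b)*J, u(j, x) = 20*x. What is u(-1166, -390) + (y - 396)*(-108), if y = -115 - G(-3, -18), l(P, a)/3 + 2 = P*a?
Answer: 146532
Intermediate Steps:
l(P, a) = -6 + 3*P*a (l(P, a) = -6 + 3*(P*a) = -6 + 3*P*a)
G(b, J) = J*(-6 + 15*b) (G(b, J) = (-6 + 3*5*b)*J = (-6 + 15*b)*J = J*(-6 + 15*b))
y = -1033 (y = -115 - 3*(-18)*(-2 + 5*(-3)) = -115 - 3*(-18)*(-2 - 15) = -115 - 3*(-18)*(-17) = -115 - 1*918 = -115 - 918 = -1033)
u(-1166, -390) + (y - 396)*(-108) = 20*(-390) + (-1033 - 396)*(-108) = -7800 - 1429*(-108) = -7800 + 154332 = 146532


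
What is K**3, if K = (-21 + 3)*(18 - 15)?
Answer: -157464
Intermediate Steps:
K = -54 (K = -18*3 = -54)
K**3 = (-54)**3 = -157464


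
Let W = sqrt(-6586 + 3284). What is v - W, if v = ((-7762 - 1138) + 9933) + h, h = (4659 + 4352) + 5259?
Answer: 15303 - I*sqrt(3302) ≈ 15303.0 - 57.463*I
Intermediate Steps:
h = 14270 (h = 9011 + 5259 = 14270)
v = 15303 (v = ((-7762 - 1138) + 9933) + 14270 = (-8900 + 9933) + 14270 = 1033 + 14270 = 15303)
W = I*sqrt(3302) (W = sqrt(-3302) = I*sqrt(3302) ≈ 57.463*I)
v - W = 15303 - I*sqrt(3302)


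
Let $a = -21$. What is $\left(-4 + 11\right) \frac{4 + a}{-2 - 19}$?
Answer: $\frac{17}{3} \approx 5.6667$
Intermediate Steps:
$\left(-4 + 11\right) \frac{4 + a}{-2 - 19} = \left(-4 + 11\right) \frac{4 - 21}{-2 - 19} = 7 \left(- \frac{17}{-21}\right) = 7 \left(\left(-17\right) \left(- \frac{1}{21}\right)\right) = 7 \cdot \frac{17}{21} = \frac{17}{3}$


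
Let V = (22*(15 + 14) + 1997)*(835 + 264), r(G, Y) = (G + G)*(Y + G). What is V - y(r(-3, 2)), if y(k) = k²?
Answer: 2895829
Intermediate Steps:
r(G, Y) = 2*G*(G + Y) (r(G, Y) = (2*G)*(G + Y) = 2*G*(G + Y))
V = 2895865 (V = (22*29 + 1997)*1099 = (638 + 1997)*1099 = 2635*1099 = 2895865)
V - y(r(-3, 2)) = 2895865 - (2*(-3)*(-3 + 2))² = 2895865 - (2*(-3)*(-1))² = 2895865 - 1*6² = 2895865 - 1*36 = 2895865 - 36 = 2895829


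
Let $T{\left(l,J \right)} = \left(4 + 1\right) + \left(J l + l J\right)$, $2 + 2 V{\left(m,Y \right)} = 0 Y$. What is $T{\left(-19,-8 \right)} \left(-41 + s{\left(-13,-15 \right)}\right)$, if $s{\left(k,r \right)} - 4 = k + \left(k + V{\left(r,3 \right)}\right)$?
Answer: $-19776$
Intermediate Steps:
$V{\left(m,Y \right)} = -1$ ($V{\left(m,Y \right)} = -1 + \frac{0 Y}{2} = -1 + \frac{1}{2} \cdot 0 = -1 + 0 = -1$)
$T{\left(l,J \right)} = 5 + 2 J l$ ($T{\left(l,J \right)} = 5 + \left(J l + J l\right) = 5 + 2 J l$)
$s{\left(k,r \right)} = 3 + 2 k$ ($s{\left(k,r \right)} = 4 + \left(k + \left(k - 1\right)\right) = 4 + \left(k + \left(-1 + k\right)\right) = 4 + \left(-1 + 2 k\right) = 3 + 2 k$)
$T{\left(-19,-8 \right)} \left(-41 + s{\left(-13,-15 \right)}\right) = \left(5 + 2 \left(-8\right) \left(-19\right)\right) \left(-41 + \left(3 + 2 \left(-13\right)\right)\right) = \left(5 + 304\right) \left(-41 + \left(3 - 26\right)\right) = 309 \left(-41 - 23\right) = 309 \left(-64\right) = -19776$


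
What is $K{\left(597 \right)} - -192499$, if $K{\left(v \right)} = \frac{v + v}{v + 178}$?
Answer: $\frac{149187919}{775} \approx 1.925 \cdot 10^{5}$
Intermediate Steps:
$K{\left(v \right)} = \frac{2 v}{178 + v}$
$K{\left(597 \right)} - -192499 = 2 \cdot 597 \frac{1}{178 + 597} - -192499 = 2 \cdot 597 \cdot \frac{1}{775} + 192499 = \frac{1194}{775} + 192499 = \frac{149187919}{775}$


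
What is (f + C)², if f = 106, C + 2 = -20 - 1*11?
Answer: 5329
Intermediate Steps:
C = -33 (C = -2 + (-20 - 1*11) = -2 + (-20 - 11) = -2 - 31 = -33)
(f + C)² = (106 - 33)² = 73² = 5329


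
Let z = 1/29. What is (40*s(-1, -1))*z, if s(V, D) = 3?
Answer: 120/29 ≈ 4.1379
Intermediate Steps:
z = 1/29 ≈ 0.034483
(40*s(-1, -1))*z = (40*3)*(1/29) = 120*(1/29) = 120/29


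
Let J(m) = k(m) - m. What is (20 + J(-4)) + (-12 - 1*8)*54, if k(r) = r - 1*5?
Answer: -1065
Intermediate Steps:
k(r) = -5 + r (k(r) = r - 5 = -5 + r)
J(m) = -5 (J(m) = (-5 + m) - m = -5)
(20 + J(-4)) + (-12 - 1*8)*54 = (20 - 5) + (-12 - 1*8)*54 = 15 + (-12 - 8)*54 = 15 - 20*54 = 15 - 1080 = -1065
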